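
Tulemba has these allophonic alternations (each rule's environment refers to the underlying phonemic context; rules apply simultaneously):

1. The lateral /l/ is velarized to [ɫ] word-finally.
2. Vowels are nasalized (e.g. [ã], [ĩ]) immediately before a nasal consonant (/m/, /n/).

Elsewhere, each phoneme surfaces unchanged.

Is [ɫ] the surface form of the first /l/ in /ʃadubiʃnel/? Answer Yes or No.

Rule 1 applies to /l/ (word-final: word-finally) → [ɫ].
The actual realization is [ɫ], which matches [ɫ].

Yes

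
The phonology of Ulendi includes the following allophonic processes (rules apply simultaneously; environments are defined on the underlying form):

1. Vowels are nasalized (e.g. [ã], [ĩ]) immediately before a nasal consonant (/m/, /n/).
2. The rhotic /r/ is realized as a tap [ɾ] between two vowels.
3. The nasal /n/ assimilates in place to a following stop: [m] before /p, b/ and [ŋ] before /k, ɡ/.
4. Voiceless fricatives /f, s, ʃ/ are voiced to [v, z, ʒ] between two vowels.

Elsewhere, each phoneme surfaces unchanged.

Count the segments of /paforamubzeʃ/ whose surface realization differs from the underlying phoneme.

3

Segments that undergo a rule: /f/ → [v] (rule 4); /r/ → [ɾ] (rule 2); /a/ → [ã] (rule 1).
All other segments surface unchanged.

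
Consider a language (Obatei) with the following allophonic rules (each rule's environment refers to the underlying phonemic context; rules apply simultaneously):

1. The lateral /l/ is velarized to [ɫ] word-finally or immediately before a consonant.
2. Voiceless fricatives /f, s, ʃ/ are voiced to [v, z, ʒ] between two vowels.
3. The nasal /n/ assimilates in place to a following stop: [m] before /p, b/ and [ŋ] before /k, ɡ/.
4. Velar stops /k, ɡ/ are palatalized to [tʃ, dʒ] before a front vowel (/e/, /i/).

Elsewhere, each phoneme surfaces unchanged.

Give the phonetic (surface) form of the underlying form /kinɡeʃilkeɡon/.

/k/ — word-initial, before a front vowel — surfaces as [tʃ] (rule 4).
/i/ (between /k/ and /n/): no rule targets it → [i].
/n/ meets the environment for rule 3 (before a labial or velar stop) → [ŋ].
Rule 4 applies to /ɡ/ (between /n/ and /e/: before a front vowel) → [dʒ].
/e/ (between /ɡ/ and /ʃ/) is unaffected → [e].
/ʃ/ — between /e/ and /i/, between two vowels — surfaces as [ʒ] (rule 2).
/i/ stays [i].
/l/ meets the environment for rule 1 (word-finally or immediately before a consonant) → [ɫ].
/k/ — between /l/ and /e/, before a front vowel — surfaces as [tʃ] (rule 4).
/e/ (between /k/ and /ɡ/): no rule targets it → [e].
/ɡ/ — between /e/ and /o/; rule 4 does not apply here → [ɡ].
/o/ (between /ɡ/ and /n/) is unaffected → [o].
/n/ — word-final; rule 3 does not apply here → [n].

[tʃiŋdʒeʒiɫtʃeɡon]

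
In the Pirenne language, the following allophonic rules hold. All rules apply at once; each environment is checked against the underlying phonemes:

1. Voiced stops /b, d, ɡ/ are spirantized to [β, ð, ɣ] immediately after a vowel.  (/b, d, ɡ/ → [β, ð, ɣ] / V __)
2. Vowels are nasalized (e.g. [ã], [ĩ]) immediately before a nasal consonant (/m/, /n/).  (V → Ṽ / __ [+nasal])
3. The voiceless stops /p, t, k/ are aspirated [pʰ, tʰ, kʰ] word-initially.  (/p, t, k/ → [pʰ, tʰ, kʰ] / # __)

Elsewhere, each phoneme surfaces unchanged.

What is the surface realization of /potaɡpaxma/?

/p/ (word-initial): word-initially, so rule 3 applies → [pʰ].
/o/ (between /p/ and /t/): rule 2 targets it, but not before a nasal consonant → unchanged [o].
/t/ (between /o/ and /a/) fails the environment for rule 3, so it stays [t].
/a/ (between /t/ and /ɡ/): rule 2 targets it, but not before a nasal consonant → unchanged [a].
/ɡ/ — between /a/ and /p/, immediately after a vowel — surfaces as [ɣ] (rule 1).
/p/ (between /ɡ/ and /a/) fails the environment for rule 3, so it stays [p].
/a/ (between /p/ and /x/) fails the environment for rule 2, so it stays [a].
/a/ (word-final) fails the environment for rule 2, so it stays [a].

[pʰotaɣpaxma]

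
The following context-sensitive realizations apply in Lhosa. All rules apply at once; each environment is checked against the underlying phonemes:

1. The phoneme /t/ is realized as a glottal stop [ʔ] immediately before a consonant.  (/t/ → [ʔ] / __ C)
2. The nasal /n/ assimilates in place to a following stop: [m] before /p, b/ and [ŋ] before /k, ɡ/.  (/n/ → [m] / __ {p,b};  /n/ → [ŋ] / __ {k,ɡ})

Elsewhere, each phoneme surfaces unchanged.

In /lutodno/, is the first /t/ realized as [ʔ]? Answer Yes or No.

No

/t/ (between /u/ and /o/): rule 1 targets it, but not immediately before a consonant → unchanged [t].
The actual realization is [t], not [ʔ].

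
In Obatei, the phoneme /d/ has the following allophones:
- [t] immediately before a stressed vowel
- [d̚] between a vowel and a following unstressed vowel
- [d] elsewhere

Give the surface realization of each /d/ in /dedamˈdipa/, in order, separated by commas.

[d], [d̚], [t]

Occurrence 1 (position 1): no conditioning environment matches → elsewhere allophone [d].
Occurrence 2 (position 3): between a vowel and a following unstressed vowel → [d̚].
Occurrence 3 (position 6): immediately before a stressed vowel → [t].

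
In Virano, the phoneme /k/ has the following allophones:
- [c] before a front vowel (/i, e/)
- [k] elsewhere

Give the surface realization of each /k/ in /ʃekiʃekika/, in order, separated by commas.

[c], [c], [k]

Occurrence 1 (position 3): before a front vowel → [c].
Occurrence 2 (position 7): before a front vowel → [c].
Occurrence 3 (position 9): no conditioning environment matches → elsewhere allophone [k].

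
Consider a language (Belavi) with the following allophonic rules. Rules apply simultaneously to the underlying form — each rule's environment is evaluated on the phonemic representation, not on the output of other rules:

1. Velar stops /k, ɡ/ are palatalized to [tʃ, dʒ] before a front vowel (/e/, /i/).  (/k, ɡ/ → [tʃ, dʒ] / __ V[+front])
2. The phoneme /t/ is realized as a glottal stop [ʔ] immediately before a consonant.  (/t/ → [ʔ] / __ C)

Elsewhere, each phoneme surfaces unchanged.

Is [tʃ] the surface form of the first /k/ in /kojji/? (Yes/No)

/k/ (word-initial) is in the target of rule 1 but the environment (before a front vowel) is not met → [k].
The actual realization is [k], not [tʃ].

No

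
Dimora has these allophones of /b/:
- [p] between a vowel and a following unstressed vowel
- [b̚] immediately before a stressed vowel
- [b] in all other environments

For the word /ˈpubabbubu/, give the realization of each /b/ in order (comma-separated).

[p], [b], [b], [p]

Occurrence 1 (position 3): between a vowel and a following unstressed vowel → [p].
Occurrence 2 (position 5): no conditioning environment matches → elsewhere allophone [b].
Occurrence 3 (position 6): no conditioning environment matches → elsewhere allophone [b].
Occurrence 4 (position 8): between a vowel and a following unstressed vowel → [p].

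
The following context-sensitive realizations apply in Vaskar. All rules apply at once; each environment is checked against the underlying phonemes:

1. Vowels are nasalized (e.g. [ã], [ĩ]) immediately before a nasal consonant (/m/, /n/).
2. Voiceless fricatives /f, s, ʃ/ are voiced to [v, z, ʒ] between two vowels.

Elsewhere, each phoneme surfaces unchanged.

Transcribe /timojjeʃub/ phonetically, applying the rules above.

[tĩmojjeʒub]

/t/ (word-initial) is unaffected → [t].
/i/ — between /t/ and /m/, before a nasal consonant — surfaces as [ĩ] (rule 1).
/m/ (between /i/ and /o/) is unaffected → [m].
/o/ — between /m/ and /j/; rule 1 does not apply here → [o].
/j/ (between /o/ and /j/) is unaffected → [j].
/j/ — not in any rule's target class → [j].
/e/ (between /j/ and /ʃ/): rule 1 targets it, but not before a nasal consonant → unchanged [e].
/ʃ/ — between /e/ and /u/, between two vowels — surfaces as [ʒ] (rule 2).
/u/ (between /ʃ/ and /b/) fails the environment for rule 1, so it stays [u].
/b/ (word-final) is unaffected → [b].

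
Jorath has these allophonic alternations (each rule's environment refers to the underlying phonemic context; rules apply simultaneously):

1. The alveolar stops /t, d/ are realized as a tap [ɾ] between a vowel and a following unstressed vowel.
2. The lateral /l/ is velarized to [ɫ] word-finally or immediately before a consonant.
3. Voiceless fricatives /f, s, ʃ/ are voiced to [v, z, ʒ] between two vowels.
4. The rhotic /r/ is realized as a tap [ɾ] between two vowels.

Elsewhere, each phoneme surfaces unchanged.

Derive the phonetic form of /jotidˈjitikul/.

/j/ (word-initial) is unaffected → [j].
/o/ (between /j/ and /t/): no rule targets it → [o].
/t/ (between /o/ and /i/) occurs between a vowel and a following unstressed vowel → [ɾ] by rule 1.
/i/ (between /t/ and /d/) is unaffected → [i].
/d/ (between /i/ and /j/): rule 1 targets it, but not between a vowel and a following unstressed vowel → unchanged [d].
/j/ (between /d/ and /i/) is unaffected → [j].
/i/ stays [i].
Rule 1 applies to /t/ (between /i/ and /i/: between a vowel and a following unstressed vowel) → [ɾ].
/i/ stays [i].
/k/ (between /i/ and /u/) is unaffected → [k].
/u/ — not in any rule's target class → [u].
Rule 2 applies to /l/ (word-final: word-finally or immediately before a consonant) → [ɫ].

[joɾidˈjiɾikuɫ]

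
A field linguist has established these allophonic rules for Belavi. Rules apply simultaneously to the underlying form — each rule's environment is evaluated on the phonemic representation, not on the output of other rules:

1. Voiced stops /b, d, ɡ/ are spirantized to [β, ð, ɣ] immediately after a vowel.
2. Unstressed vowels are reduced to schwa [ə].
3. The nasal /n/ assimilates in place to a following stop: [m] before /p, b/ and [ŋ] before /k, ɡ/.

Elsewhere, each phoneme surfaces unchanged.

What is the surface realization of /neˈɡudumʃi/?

[nəˈɣuðəmʃə]

/n/ (word-initial): rule 3 targets it, but not before a labial or velar stop → unchanged [n].
Rule 2 applies to /e/ (between /n/ and /ɡ/: in an unstressed syllable) → [ə].
/ɡ/ (between /e/ and /u/) occurs immediately after a vowel → [ɣ] by rule 1.
/u/ (between /ɡ/ and /d/) fails the environment for rule 2, so it stays [u].
/d/ meets the environment for rule 1 (immediately after a vowel) → [ð].
/u/ (between /d/ and /m/) occurs in an unstressed syllable → [ə] by rule 2.
/m/ stays [m].
/ʃ/ — not in any rule's target class → [ʃ].
/i/ (word-final): in an unstressed syllable, so rule 2 applies → [ə].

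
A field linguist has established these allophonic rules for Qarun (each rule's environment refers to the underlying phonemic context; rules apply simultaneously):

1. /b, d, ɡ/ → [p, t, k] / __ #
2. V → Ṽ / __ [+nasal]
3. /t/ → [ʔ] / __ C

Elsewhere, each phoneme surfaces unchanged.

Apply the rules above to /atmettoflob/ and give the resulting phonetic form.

[aʔmeʔtoflop]

/a/ — word-initial; rule 2 does not apply here → [a].
/t/ (between /a/ and /m/): immediately before a consonant, so rule 3 applies → [ʔ].
/m/ — not in any rule's target class → [m].
/e/ (between /m/ and /t/) is in the target of rule 2 but the environment (before a nasal consonant) is not met → [e].
/t/ (between /e/ and /t/) occurs immediately before a consonant → [ʔ] by rule 3.
/t/ (between /t/ and /o/) is in the target of rule 3 but the environment (immediately before a consonant) is not met → [t].
/o/ (between /t/ and /f/) is in the target of rule 2 but the environment (before a nasal consonant) is not met → [o].
/f/ (between /o/ and /l/): no rule targets it → [f].
/l/ stays [l].
/o/ (between /l/ and /b/) fails the environment for rule 2, so it stays [o].
/b/ (word-final) occurs word-finally → [p] by rule 1.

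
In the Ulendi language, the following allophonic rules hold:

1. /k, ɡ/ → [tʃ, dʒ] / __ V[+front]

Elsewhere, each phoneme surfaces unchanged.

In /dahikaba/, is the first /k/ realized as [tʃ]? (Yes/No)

No

/k/ (between /i/ and /a/) fails the environment for rule 1, so it stays [k].
The actual realization is [k], not [tʃ].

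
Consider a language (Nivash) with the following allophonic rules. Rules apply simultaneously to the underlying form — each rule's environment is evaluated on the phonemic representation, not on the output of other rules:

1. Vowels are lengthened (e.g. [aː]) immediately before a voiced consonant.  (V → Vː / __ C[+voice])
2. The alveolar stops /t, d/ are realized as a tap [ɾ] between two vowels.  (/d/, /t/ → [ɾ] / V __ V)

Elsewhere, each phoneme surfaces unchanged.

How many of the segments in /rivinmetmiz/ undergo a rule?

Segments that undergo a rule: /i/ → [iː] (rule 1); /i/ → [iː] (rule 1); /i/ → [iː] (rule 1).
All other segments surface unchanged.

3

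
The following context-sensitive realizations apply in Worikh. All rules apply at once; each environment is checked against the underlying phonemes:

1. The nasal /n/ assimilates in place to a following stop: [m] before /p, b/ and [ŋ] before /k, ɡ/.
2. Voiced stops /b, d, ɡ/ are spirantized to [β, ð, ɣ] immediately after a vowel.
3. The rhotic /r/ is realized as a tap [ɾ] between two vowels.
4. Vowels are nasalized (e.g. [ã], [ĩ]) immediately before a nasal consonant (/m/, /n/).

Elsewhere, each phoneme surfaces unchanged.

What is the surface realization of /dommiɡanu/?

[dõmmiɣãnu]

/d/ (word-initial) fails the environment for rule 2, so it stays [d].
Rule 4 applies to /o/ (between /d/ and /m/: before a nasal consonant) → [õ].
/m/ (between /o/ and /m/) is unaffected → [m].
/m/ — not in any rule's target class → [m].
/i/ (between /m/ and /ɡ/) is in the target of rule 4 but the environment (before a nasal consonant) is not met → [i].
/ɡ/ — between /i/ and /a/, immediately after a vowel — surfaces as [ɣ] (rule 2).
Rule 4 applies to /a/ (between /ɡ/ and /n/: before a nasal consonant) → [ã].
/n/ — between /a/ and /u/; rule 1 does not apply here → [n].
/u/ (word-final) fails the environment for rule 4, so it stays [u].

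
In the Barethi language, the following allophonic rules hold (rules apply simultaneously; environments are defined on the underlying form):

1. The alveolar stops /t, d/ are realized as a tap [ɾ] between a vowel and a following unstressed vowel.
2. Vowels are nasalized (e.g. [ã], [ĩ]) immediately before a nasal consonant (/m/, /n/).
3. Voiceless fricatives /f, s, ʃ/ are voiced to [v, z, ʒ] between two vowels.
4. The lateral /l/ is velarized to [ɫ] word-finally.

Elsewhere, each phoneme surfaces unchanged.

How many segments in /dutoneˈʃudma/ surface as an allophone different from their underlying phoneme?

Segments that undergo a rule: /t/ → [ɾ] (rule 1); /o/ → [õ] (rule 2); /ʃ/ → [ʒ] (rule 3).
All other segments surface unchanged.

3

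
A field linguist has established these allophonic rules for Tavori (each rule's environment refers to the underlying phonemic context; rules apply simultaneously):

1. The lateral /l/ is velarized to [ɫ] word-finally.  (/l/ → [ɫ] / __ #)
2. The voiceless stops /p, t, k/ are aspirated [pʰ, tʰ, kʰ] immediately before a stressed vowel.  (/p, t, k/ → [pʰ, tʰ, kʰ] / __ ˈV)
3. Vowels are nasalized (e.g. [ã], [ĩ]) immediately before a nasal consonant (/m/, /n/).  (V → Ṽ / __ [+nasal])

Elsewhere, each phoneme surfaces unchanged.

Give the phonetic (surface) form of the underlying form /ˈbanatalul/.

[ˈbãnataluɫ]

/b/ (word-initial): no rule targets it → [b].
Rule 3 applies to /a/ (between /b/ and /n/: before a nasal consonant) → [ã].
/n/ stays [n].
/a/ (between /n/ and /t/): rule 3 targets it, but not before a nasal consonant → unchanged [a].
/t/ (between /a/ and /a/) is in the target of rule 2 but the environment (immediately before a stressed vowel) is not met → [t].
/a/ — between /t/ and /l/; rule 3 does not apply here → [a].
/l/ — between /a/ and /u/; rule 1 does not apply here → [l].
/u/ (between /l/ and /l/) fails the environment for rule 3, so it stays [u].
/l/ — word-final, word-finally — surfaces as [ɫ] (rule 1).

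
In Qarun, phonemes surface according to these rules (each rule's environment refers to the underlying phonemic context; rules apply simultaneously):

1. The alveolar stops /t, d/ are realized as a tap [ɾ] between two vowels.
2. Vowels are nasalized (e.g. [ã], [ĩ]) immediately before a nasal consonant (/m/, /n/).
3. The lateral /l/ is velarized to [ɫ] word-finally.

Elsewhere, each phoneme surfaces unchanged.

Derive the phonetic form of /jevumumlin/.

/e/ — between /j/ and /v/; rule 2 does not apply here → [e].
/u/ (between /v/ and /m/) occurs before a nasal consonant → [ũ] by rule 2.
/u/ meets the environment for rule 2 (before a nasal consonant) → [ũ].
/l/ — between /m/ and /i/; rule 3 does not apply here → [l].
Rule 2 applies to /i/ (between /l/ and /n/: before a nasal consonant) → [ĩ].

[jevũmũmlĩn]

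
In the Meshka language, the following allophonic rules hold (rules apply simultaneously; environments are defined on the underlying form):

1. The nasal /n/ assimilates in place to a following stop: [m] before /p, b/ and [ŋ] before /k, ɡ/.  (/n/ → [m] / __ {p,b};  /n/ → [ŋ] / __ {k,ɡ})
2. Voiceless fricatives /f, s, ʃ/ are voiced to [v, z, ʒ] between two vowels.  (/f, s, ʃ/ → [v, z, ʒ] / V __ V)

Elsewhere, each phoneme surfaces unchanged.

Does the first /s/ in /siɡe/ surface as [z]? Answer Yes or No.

/s/ (word-initial) is in the target of rule 2 but the environment (between two vowels) is not met → [s].
The actual realization is [s], not [z].

No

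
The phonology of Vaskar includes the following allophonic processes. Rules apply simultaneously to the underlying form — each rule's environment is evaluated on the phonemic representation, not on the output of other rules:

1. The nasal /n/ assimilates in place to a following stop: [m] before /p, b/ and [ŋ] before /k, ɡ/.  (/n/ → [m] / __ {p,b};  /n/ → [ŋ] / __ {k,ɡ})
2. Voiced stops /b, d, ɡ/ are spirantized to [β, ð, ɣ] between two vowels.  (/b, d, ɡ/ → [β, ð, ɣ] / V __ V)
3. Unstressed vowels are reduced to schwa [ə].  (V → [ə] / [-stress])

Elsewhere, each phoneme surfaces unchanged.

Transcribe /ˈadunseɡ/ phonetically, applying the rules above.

/a/ (word-initial) fails the environment for rule 3, so it stays [a].
Rule 2 applies to /d/ (between /a/ and /u/: between two vowels) → [ð].
/u/ (between /d/ and /n/) occurs in an unstressed syllable → [ə] by rule 3.
/n/ (between /u/ and /s/) fails the environment for rule 1, so it stays [n].
/s/ stays [s].
/e/ (between /s/ and /ɡ/) occurs in an unstressed syllable → [ə] by rule 3.
/ɡ/ (word-final): rule 2 targets it, but not between two vowels → unchanged [ɡ].

[ˈaðənsəɡ]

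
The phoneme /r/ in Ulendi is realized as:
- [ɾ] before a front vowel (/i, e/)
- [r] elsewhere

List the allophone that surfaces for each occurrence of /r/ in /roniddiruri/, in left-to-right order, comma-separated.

[r], [r], [ɾ]

Occurrence 1 (position 1): no conditioning environment matches → elsewhere allophone [r].
Occurrence 2 (position 8): no conditioning environment matches → elsewhere allophone [r].
Occurrence 3 (position 10): before a front vowel (/i, e/) → [ɾ].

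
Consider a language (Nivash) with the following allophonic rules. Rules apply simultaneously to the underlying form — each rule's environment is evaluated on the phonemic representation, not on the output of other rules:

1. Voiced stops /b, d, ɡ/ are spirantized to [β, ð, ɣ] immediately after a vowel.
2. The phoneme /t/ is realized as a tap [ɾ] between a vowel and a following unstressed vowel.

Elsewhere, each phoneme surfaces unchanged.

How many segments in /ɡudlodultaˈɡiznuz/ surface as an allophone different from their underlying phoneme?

3

Segments that undergo a rule: /d/ → [ð] (rule 1); /d/ → [ð] (rule 1); /ɡ/ → [ɣ] (rule 1).
All other segments surface unchanged.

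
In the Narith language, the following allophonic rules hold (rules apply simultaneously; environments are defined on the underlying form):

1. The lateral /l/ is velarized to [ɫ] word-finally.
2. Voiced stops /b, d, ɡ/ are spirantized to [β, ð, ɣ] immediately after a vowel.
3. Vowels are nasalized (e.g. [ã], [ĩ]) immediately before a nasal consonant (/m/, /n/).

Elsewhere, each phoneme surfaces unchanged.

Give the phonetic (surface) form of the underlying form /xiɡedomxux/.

/x/ (word-initial): no rule targets it → [x].
/i/ — between /x/ and /ɡ/; rule 3 does not apply here → [i].
/ɡ/ meets the environment for rule 2 (immediately after a vowel) → [ɣ].
/e/ (between /ɡ/ and /d/) fails the environment for rule 3, so it stays [e].
Rule 2 applies to /d/ (between /e/ and /o/: immediately after a vowel) → [ð].
/o/ meets the environment for rule 3 (before a nasal consonant) → [õ].
/m/ (between /o/ and /x/): no rule targets it → [m].
/x/ (between /m/ and /u/): no rule targets it → [x].
/u/ (between /x/ and /x/) fails the environment for rule 3, so it stays [u].
/x/ (word-final) is unaffected → [x].

[xiɣeðõmxux]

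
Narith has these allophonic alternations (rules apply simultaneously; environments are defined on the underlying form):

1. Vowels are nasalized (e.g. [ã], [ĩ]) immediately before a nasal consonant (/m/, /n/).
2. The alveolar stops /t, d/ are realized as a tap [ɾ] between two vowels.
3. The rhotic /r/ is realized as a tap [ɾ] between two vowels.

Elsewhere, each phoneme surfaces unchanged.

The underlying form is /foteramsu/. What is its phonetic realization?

[foɾeɾãmsu]

/f/ — not in any rule's target class → [f].
/o/ — between /f/ and /t/; rule 1 does not apply here → [o].
/t/ (between /o/ and /e/): between two vowels, so rule 2 applies → [ɾ].
/e/ (between /t/ and /r/) is in the target of rule 1 but the environment (before a nasal consonant) is not met → [e].
/r/ (between /e/ and /a/): between two vowels, so rule 3 applies → [ɾ].
/a/ (between /r/ and /m/) occurs before a nasal consonant → [ã] by rule 1.
/m/ (between /a/ and /s/): no rule targets it → [m].
/s/ — not in any rule's target class → [s].
/u/ (word-final) is in the target of rule 1 but the environment (before a nasal consonant) is not met → [u].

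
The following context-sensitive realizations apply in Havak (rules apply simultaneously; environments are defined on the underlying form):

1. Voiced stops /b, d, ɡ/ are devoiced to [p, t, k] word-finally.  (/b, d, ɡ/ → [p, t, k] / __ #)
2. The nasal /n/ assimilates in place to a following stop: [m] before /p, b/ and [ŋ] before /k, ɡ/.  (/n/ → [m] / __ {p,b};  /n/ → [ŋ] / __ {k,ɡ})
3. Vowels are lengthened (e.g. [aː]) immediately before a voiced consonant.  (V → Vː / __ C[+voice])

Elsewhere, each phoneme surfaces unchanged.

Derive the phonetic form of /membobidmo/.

[meːmboːbiːdmo]

/m/ (word-initial) is unaffected → [m].
/e/ — between /m/ and /m/, before a voiced consonant — surfaces as [eː] (rule 3).
/m/ (between /e/ and /b/): no rule targets it → [m].
/b/ (between /m/ and /o/) is in the target of rule 1 but the environment (word-finally) is not met → [b].
/o/ (between /b/ and /b/) occurs before a voiced consonant → [oː] by rule 3.
/b/ (between /o/ and /i/): rule 1 targets it, but not word-finally → unchanged [b].
/i/ (between /b/ and /d/): before a voiced consonant, so rule 3 applies → [iː].
/d/ (between /i/ and /m/) fails the environment for rule 1, so it stays [d].
/m/ stays [m].
/o/ (word-final) is in the target of rule 3 but the environment (before a voiced consonant) is not met → [o].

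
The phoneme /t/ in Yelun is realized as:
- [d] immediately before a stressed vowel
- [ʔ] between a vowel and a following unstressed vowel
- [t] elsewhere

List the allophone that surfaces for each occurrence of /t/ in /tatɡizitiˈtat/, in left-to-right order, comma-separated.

[t], [t], [ʔ], [d], [t]

Occurrence 1 (position 1): no conditioning environment matches → elsewhere allophone [t].
Occurrence 2 (position 3): no conditioning environment matches → elsewhere allophone [t].
Occurrence 3 (position 8): between a vowel and a following unstressed vowel → [ʔ].
Occurrence 4 (position 10): immediately before a stressed vowel → [d].
Occurrence 5 (position 12): no conditioning environment matches → elsewhere allophone [t].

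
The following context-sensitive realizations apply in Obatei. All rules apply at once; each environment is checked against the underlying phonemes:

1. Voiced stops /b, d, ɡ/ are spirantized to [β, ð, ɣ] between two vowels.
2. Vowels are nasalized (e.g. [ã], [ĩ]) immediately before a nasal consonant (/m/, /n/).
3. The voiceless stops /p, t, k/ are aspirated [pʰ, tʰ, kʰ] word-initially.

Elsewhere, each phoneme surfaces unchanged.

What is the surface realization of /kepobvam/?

Rule 3 applies to /k/ (word-initial: word-initially) → [kʰ].
/e/ (between /k/ and /p/) is in the target of rule 2 but the environment (before a nasal consonant) is not met → [e].
/p/ — between /e/ and /o/; rule 3 does not apply here → [p].
/o/ — between /p/ and /b/; rule 2 does not apply here → [o].
/b/ — between /o/ and /v/; rule 1 does not apply here → [b].
/v/ (between /b/ and /a/): no rule targets it → [v].
/a/ (between /v/ and /m/) occurs before a nasal consonant → [ã] by rule 2.
/m/ (word-final) is unaffected → [m].

[kʰepobvãm]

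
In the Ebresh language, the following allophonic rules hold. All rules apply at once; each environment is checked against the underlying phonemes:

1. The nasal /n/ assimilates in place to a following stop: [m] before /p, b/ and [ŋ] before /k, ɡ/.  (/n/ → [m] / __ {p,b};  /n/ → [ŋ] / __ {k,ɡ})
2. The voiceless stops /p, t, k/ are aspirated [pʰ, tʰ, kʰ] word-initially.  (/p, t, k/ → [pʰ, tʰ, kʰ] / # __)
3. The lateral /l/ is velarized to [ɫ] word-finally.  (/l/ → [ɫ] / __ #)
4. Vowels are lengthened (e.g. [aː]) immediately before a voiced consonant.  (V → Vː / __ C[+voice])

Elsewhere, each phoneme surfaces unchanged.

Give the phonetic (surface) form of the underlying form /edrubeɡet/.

Rule 4 applies to /e/ (word-initial: before a voiced consonant) → [eː].
/d/ — not in any rule's target class → [d].
/r/ stays [r].
Rule 4 applies to /u/ (between /r/ and /b/: before a voiced consonant) → [uː].
/b/ (between /u/ and /e/): no rule targets it → [b].
Rule 4 applies to /e/ (between /b/ and /ɡ/: before a voiced consonant) → [eː].
/ɡ/ stays [ɡ].
/e/ (between /ɡ/ and /t/) fails the environment for rule 4, so it stays [e].
/t/ (word-final): rule 2 targets it, but not word-initially → unchanged [t].

[eːdruːbeːɡet]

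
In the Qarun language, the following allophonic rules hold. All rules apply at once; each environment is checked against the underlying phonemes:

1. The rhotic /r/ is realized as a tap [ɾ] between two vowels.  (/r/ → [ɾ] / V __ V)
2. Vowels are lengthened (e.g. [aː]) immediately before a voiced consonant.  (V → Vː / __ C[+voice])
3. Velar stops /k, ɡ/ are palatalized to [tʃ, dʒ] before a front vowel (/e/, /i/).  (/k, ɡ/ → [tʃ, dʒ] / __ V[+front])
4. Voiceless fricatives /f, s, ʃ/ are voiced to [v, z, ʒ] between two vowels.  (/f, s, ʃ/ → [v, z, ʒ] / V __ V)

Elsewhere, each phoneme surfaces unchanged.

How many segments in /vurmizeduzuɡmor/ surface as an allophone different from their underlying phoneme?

Segments that undergo a rule: /u/ → [uː] (rule 2); /i/ → [iː] (rule 2); /e/ → [eː] (rule 2); /u/ → [uː] (rule 2); /u/ → [uː] (rule 2); /o/ → [oː] (rule 2).
All other segments surface unchanged.

6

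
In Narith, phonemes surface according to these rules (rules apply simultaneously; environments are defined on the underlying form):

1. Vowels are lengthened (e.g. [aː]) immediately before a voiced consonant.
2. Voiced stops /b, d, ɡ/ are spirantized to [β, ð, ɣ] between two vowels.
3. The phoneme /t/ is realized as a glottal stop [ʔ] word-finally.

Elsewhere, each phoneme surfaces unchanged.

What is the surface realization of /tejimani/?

/t/ (word-initial) is in the target of rule 3 but the environment (word-finally) is not met → [t].
/e/ (between /t/ and /j/) occurs before a voiced consonant → [eː] by rule 1.
/j/ (between /e/ and /i/): no rule targets it → [j].
/i/ meets the environment for rule 1 (before a voiced consonant) → [iː].
/m/ (between /i/ and /a/) is unaffected → [m].
Rule 1 applies to /a/ (between /m/ and /n/: before a voiced consonant) → [aː].
/n/ stays [n].
/i/ — word-final; rule 1 does not apply here → [i].

[teːjiːmaːni]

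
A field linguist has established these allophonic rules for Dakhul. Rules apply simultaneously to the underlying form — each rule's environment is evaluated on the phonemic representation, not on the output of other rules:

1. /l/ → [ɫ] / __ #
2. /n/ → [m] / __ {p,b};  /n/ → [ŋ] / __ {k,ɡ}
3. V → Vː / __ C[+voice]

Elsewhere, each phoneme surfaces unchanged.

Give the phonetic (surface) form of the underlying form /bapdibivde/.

/b/ — not in any rule's target class → [b].
/a/ (between /b/ and /p/) fails the environment for rule 3, so it stays [a].
/p/ stays [p].
/d/ — not in any rule's target class → [d].
/i/ meets the environment for rule 3 (before a voiced consonant) → [iː].
/b/ (between /i/ and /i/) is unaffected → [b].
/i/ (between /b/ and /v/) occurs before a voiced consonant → [iː] by rule 3.
/v/ (between /i/ and /d/): no rule targets it → [v].
/d/ stays [d].
/e/ — word-final; rule 3 does not apply here → [e].

[bapdiːbiːvde]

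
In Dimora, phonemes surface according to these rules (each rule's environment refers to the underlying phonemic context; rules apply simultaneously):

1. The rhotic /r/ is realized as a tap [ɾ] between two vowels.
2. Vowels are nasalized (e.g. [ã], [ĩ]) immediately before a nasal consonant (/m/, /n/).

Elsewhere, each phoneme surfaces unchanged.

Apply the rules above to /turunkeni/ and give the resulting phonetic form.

[tuɾũnkẽni]

/t/ (word-initial): no rule targets it → [t].
/u/ (between /t/ and /r/): rule 2 targets it, but not before a nasal consonant → unchanged [u].
/r/ (between /u/ and /u/): between two vowels, so rule 1 applies → [ɾ].
/u/ (between /r/ and /n/) occurs before a nasal consonant → [ũ] by rule 2.
/n/ (between /u/ and /k/) is unaffected → [n].
/k/ (between /n/ and /e/): no rule targets it → [k].
Rule 2 applies to /e/ (between /k/ and /n/: before a nasal consonant) → [ẽ].
/n/ (between /e/ and /i/) is unaffected → [n].
/i/ (word-final) fails the environment for rule 2, so it stays [i].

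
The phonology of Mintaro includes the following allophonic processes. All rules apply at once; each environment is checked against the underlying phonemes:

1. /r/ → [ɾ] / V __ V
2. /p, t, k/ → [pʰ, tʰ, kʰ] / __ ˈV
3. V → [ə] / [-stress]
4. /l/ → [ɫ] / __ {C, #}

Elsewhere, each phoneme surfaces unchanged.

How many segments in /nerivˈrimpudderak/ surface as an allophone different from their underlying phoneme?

7

Segments that undergo a rule: /e/ → [ə] (rule 3); /r/ → [ɾ] (rule 1); /i/ → [ə] (rule 3); /u/ → [ə] (rule 3); /e/ → [ə] (rule 3); /r/ → [ɾ] (rule 1); /a/ → [ə] (rule 3).
All other segments surface unchanged.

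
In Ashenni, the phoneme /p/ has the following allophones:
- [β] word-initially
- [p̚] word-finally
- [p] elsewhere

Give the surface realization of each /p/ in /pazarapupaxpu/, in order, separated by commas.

Occurrence 1 (position 1): word-initially → [β].
Occurrence 2 (position 7): no conditioning environment matches → elsewhere allophone [p].
Occurrence 3 (position 9): no conditioning environment matches → elsewhere allophone [p].
Occurrence 4 (position 12): no conditioning environment matches → elsewhere allophone [p].

[β], [p], [p], [p]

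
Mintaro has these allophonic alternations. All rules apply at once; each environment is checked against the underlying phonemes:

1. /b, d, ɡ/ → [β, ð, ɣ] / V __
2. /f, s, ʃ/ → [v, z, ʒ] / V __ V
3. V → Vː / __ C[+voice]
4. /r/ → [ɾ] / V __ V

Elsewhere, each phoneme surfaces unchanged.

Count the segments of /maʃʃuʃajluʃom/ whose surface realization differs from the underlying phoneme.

Segments that undergo a rule: /ʃ/ → [ʒ] (rule 2); /a/ → [aː] (rule 3); /ʃ/ → [ʒ] (rule 2); /o/ → [oː] (rule 3).
All other segments surface unchanged.

4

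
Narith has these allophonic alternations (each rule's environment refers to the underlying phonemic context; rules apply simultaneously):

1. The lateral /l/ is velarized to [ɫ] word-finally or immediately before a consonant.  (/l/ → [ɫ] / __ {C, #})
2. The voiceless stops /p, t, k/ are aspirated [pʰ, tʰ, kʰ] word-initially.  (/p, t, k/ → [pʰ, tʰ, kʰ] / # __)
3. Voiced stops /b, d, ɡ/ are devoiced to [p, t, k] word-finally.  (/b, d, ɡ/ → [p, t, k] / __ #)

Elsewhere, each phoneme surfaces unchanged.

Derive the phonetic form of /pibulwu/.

[pʰibuɫwu]

/p/ meets the environment for rule 2 (word-initially) → [pʰ].
/b/ (between /i/ and /u/) fails the environment for rule 3, so it stays [b].
/l/ meets the environment for rule 1 (word-finally or immediately before a consonant) → [ɫ].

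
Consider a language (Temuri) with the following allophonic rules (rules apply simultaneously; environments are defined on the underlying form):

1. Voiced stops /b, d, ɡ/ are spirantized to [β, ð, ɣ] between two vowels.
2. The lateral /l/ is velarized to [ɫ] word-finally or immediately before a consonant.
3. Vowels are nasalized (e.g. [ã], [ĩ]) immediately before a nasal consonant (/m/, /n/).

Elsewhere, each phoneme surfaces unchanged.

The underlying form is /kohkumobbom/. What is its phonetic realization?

[kohkũmobbõm]

/k/ stays [k].
/o/ (between /k/ and /h/): rule 3 targets it, but not before a nasal consonant → unchanged [o].
/h/ stays [h].
/k/ stays [k].
/u/ — between /k/ and /m/, before a nasal consonant — surfaces as [ũ] (rule 3).
/m/ — not in any rule's target class → [m].
/o/ (between /m/ and /b/) fails the environment for rule 3, so it stays [o].
/b/ — between /o/ and /b/; rule 1 does not apply here → [b].
/b/ (between /b/ and /o/) is in the target of rule 1 but the environment (between two vowels) is not met → [b].
/o/ (between /b/ and /m/): before a nasal consonant, so rule 3 applies → [õ].
/m/ stays [m].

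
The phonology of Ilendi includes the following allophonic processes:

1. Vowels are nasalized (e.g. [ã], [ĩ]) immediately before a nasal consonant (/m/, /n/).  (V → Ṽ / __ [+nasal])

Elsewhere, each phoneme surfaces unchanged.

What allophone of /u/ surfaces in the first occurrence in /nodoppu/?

/u/ (word-final): rule 1 targets it, but not before a nasal consonant → unchanged [u].

[u]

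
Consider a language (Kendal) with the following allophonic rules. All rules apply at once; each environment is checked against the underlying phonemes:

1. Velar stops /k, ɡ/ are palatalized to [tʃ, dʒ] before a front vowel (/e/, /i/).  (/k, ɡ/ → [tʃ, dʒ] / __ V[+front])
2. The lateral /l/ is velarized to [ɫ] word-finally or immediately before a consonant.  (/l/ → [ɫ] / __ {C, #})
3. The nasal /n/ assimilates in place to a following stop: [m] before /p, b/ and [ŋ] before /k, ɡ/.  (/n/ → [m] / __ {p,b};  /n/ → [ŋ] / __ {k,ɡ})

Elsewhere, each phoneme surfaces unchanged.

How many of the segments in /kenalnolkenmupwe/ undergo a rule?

Segments that undergo a rule: /k/ → [tʃ] (rule 1); /l/ → [ɫ] (rule 2); /l/ → [ɫ] (rule 2); /k/ → [tʃ] (rule 1).
All other segments surface unchanged.

4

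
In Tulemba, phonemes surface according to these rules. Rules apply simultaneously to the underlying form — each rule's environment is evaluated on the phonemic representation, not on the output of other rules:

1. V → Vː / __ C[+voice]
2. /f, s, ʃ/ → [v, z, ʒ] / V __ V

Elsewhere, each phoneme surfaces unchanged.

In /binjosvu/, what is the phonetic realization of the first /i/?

[iː]

/i/ — between /b/ and /n/, before a voiced consonant — surfaces as [iː] (rule 1).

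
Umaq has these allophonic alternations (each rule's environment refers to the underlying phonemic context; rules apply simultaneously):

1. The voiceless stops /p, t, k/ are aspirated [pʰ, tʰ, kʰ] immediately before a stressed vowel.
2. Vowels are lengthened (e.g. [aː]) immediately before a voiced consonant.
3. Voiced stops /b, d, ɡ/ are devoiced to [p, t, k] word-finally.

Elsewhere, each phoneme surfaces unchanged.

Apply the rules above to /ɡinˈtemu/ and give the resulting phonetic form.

[ɡiːnˈtʰeːmu]

/ɡ/ (word-initial) fails the environment for rule 3, so it stays [ɡ].
/i/ (between /ɡ/ and /n/) occurs before a voiced consonant → [iː] by rule 2.
/n/ (between /i/ and /t/): no rule targets it → [n].
/t/ meets the environment for rule 1 (immediately before a stressed vowel) → [tʰ].
Rule 2 applies to /e/ (between /t/ and /m/: before a voiced consonant) → [eː].
/m/ (between /e/ and /u/) is unaffected → [m].
/u/ (word-final) is in the target of rule 2 but the environment (before a voiced consonant) is not met → [u].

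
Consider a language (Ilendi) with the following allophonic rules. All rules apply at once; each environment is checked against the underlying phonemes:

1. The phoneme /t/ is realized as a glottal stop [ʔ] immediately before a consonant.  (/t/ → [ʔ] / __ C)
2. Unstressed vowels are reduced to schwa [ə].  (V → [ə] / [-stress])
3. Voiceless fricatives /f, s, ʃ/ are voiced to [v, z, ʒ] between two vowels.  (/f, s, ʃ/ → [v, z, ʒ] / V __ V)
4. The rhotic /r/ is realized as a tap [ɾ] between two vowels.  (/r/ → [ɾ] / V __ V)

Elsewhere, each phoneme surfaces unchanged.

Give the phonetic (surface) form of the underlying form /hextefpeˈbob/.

/e/ (between /h/ and /x/) occurs in an unstressed syllable → [ə] by rule 2.
/t/ — between /x/ and /e/; rule 1 does not apply here → [t].
/e/ meets the environment for rule 2 (in an unstressed syllable) → [ə].
/f/ — between /e/ and /p/; rule 3 does not apply here → [f].
/e/ meets the environment for rule 2 (in an unstressed syllable) → [ə].
/o/ (between /b/ and /b/) fails the environment for rule 2, so it stays [o].

[həxtəfpəˈbob]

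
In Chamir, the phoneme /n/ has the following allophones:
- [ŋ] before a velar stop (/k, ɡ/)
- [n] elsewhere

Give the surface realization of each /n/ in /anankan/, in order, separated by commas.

[n], [ŋ], [n]

Occurrence 1 (position 2): no conditioning environment matches → elsewhere allophone [n].
Occurrence 2 (position 4): before a velar stop → [ŋ].
Occurrence 3 (position 7): no conditioning environment matches → elsewhere allophone [n].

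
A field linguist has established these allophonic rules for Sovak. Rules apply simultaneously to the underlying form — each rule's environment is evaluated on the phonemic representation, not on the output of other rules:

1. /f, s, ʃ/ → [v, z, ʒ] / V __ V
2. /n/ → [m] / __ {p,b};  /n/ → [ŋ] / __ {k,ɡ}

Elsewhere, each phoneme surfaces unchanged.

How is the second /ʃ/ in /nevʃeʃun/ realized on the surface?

[ʒ]

/ʃ/ meets the environment for rule 1 (between two vowels) → [ʒ].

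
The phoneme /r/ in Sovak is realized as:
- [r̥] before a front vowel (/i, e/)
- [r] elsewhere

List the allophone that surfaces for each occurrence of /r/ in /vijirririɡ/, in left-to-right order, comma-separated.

Occurrence 1 (position 5): no conditioning environment matches → elsewhere allophone [r].
Occurrence 2 (position 6): before a front vowel (/i, e/) → [r̥].
Occurrence 3 (position 8): before a front vowel (/i, e/) → [r̥].

[r], [r̥], [r̥]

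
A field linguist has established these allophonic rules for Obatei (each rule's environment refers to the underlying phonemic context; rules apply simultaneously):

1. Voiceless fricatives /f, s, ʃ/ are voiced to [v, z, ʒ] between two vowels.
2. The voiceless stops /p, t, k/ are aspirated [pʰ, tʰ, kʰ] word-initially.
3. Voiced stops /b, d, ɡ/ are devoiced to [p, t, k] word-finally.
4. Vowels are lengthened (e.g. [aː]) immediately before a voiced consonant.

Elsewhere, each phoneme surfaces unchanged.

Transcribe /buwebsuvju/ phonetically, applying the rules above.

[buːweːbsuːvju]

/b/ (word-initial): rule 3 targets it, but not word-finally → unchanged [b].
/u/ meets the environment for rule 4 (before a voiced consonant) → [uː].
/e/ — between /w/ and /b/, before a voiced consonant — surfaces as [eː] (rule 4).
/b/ (between /e/ and /s/): rule 3 targets it, but not word-finally → unchanged [b].
/s/ — between /b/ and /u/; rule 1 does not apply here → [s].
/u/ (between /s/ and /v/): before a voiced consonant, so rule 4 applies → [uː].
/u/ — word-final; rule 4 does not apply here → [u].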